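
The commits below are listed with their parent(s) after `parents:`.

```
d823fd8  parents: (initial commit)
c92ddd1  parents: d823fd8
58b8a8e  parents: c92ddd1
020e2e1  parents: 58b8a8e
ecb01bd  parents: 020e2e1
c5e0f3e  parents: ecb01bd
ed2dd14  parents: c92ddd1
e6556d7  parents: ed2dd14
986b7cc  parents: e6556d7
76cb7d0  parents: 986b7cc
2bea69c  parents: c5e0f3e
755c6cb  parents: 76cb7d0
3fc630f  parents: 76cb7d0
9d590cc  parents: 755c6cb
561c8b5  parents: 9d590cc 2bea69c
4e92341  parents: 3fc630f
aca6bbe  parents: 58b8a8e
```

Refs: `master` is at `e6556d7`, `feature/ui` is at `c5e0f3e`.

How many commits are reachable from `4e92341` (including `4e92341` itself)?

8

Walking parent pointers from 4e92341: reachable set = {3fc630f, 4e92341, 76cb7d0, 986b7cc, c92ddd1, d823fd8, e6556d7, ed2dd14}.
That is 8 commits.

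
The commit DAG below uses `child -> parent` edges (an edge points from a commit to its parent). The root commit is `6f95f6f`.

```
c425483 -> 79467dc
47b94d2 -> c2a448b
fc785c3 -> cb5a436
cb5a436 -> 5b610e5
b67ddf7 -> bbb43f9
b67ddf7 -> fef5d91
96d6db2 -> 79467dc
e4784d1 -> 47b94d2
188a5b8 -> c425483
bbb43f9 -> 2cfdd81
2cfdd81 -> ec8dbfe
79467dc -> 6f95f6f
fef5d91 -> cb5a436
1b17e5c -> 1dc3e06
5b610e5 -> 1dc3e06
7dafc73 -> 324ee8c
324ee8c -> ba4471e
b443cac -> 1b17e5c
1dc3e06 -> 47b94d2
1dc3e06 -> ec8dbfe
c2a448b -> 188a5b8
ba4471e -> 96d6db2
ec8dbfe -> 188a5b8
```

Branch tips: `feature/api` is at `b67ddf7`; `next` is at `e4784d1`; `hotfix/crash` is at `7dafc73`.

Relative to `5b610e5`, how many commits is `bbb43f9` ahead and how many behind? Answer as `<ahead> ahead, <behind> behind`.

Reachable from bbb43f9: {188a5b8, 2cfdd81, 6f95f6f, 79467dc, bbb43f9, c425483, ec8dbfe}.
Reachable from 5b610e5: {188a5b8, 1dc3e06, 47b94d2, 5b610e5, 6f95f6f, 79467dc, c2a448b, c425483, ec8dbfe}.
Only in bbb43f9's history (ahead): {2cfdd81, bbb43f9} — 2.
Only in 5b610e5's history (behind): {1dc3e06, 47b94d2, 5b610e5, c2a448b} — 4.

2 ahead, 4 behind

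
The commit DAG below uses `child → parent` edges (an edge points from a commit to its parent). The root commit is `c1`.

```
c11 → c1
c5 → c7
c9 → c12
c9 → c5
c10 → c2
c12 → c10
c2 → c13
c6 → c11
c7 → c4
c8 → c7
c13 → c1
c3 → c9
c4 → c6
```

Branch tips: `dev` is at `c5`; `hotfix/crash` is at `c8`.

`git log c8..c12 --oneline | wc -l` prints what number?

4

Reachable from c12: {c1, c10, c12, c13, c2}.
Reachable from c8: {c1, c11, c4, c6, c7, c8}.
In c12's history but not c8's: {c10, c12, c13, c2} — 4 commits.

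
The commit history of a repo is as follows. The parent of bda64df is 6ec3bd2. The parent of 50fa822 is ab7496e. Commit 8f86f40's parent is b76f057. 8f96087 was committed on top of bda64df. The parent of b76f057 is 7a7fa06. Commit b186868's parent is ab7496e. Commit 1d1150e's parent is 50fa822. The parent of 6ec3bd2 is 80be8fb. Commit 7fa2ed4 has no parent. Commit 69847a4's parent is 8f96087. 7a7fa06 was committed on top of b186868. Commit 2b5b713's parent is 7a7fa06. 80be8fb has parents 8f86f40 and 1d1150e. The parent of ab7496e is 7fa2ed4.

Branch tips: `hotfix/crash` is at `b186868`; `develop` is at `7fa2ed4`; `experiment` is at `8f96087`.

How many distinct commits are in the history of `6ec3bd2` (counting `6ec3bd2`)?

10

Walking parent pointers from 6ec3bd2: reachable set = {1d1150e, 50fa822, 6ec3bd2, 7a7fa06, 7fa2ed4, 80be8fb, 8f86f40, ab7496e, b186868, b76f057}.
That is 10 commits.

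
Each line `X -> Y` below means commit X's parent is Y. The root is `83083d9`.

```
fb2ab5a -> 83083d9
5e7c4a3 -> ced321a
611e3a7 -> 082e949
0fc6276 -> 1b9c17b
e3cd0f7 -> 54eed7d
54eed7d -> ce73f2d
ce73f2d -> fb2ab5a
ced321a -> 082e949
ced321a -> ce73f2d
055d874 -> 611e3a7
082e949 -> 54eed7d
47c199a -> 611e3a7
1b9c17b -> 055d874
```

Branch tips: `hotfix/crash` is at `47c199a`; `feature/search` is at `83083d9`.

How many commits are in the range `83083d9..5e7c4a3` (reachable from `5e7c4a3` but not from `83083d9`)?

Reachable from 5e7c4a3: {082e949, 54eed7d, 5e7c4a3, 83083d9, ce73f2d, ced321a, fb2ab5a}.
Reachable from 83083d9: {83083d9}.
In 5e7c4a3's history but not 83083d9's: {082e949, 54eed7d, 5e7c4a3, ce73f2d, ced321a, fb2ab5a} — 6 commits.

6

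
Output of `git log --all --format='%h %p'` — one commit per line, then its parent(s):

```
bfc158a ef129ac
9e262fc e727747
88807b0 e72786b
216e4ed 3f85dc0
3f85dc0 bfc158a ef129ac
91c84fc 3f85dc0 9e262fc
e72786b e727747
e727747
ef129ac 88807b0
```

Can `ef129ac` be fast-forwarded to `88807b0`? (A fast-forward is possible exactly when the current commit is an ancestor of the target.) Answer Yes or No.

A fast-forward from ef129ac to 88807b0 is possible iff ef129ac is an ancestor of 88807b0.
Ancestors of 88807b0: {88807b0, e727747, e72786b}.
ef129ac is not among them, so fast-forward is not possible.

No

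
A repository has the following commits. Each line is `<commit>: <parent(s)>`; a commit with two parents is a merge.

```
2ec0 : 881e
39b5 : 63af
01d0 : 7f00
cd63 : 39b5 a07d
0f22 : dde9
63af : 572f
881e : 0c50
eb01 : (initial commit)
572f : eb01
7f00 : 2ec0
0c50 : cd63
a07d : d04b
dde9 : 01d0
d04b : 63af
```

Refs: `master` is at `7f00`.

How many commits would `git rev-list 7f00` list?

11

Walking parent pointers from 7f00: reachable set = {0c50, 2ec0, 39b5, 572f, 63af, 7f00, 881e, a07d, cd63, d04b, eb01}.
That is 11 commits.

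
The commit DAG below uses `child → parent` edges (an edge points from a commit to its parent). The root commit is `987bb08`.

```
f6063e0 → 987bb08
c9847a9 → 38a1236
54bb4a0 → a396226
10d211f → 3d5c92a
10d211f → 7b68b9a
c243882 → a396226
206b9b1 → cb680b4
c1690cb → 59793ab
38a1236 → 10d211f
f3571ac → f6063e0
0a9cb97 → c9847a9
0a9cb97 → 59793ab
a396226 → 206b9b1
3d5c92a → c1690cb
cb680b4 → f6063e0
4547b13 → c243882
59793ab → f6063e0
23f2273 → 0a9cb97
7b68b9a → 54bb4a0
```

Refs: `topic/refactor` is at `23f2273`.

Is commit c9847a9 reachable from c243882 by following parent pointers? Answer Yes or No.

Ancestors of c243882: {206b9b1, 987bb08, a396226, c243882, cb680b4, f6063e0}.
c9847a9 is not in that set, so it is not an ancestor of c243882.

No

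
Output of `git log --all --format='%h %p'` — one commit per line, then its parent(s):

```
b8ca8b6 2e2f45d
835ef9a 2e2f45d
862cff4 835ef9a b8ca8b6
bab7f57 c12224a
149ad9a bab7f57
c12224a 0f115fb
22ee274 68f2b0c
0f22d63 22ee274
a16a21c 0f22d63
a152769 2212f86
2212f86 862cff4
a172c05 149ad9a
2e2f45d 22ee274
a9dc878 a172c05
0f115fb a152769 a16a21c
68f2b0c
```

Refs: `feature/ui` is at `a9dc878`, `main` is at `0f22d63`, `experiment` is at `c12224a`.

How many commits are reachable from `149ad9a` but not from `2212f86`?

7

Reachable from 149ad9a: {0f115fb, 0f22d63, 149ad9a, 2212f86, 22ee274, 2e2f45d, 68f2b0c, 835ef9a, 862cff4, a152769, a16a21c, b8ca8b6, bab7f57, c12224a}.
Reachable from 2212f86: {2212f86, 22ee274, 2e2f45d, 68f2b0c, 835ef9a, 862cff4, b8ca8b6}.
In 149ad9a's history but not 2212f86's: {0f115fb, 0f22d63, 149ad9a, a152769, a16a21c, bab7f57, c12224a} — 7 commits.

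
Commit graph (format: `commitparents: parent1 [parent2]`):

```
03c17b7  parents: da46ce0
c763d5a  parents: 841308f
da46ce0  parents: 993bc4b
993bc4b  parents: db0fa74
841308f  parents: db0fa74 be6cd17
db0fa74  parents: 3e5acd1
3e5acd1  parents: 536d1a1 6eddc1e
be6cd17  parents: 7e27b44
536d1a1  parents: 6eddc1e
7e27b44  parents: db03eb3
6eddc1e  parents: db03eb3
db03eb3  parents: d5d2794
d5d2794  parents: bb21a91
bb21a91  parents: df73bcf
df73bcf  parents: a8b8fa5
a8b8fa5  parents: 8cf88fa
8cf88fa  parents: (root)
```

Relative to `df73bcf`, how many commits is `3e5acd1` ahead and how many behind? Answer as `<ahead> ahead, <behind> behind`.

Reachable from 3e5acd1: {3e5acd1, 536d1a1, 6eddc1e, 8cf88fa, a8b8fa5, bb21a91, d5d2794, db03eb3, df73bcf}.
Reachable from df73bcf: {8cf88fa, a8b8fa5, df73bcf}.
Only in 3e5acd1's history (ahead): {3e5acd1, 536d1a1, 6eddc1e, bb21a91, d5d2794, db03eb3} — 6.
Only in df73bcf's history (behind): {} — 0.

6 ahead, 0 behind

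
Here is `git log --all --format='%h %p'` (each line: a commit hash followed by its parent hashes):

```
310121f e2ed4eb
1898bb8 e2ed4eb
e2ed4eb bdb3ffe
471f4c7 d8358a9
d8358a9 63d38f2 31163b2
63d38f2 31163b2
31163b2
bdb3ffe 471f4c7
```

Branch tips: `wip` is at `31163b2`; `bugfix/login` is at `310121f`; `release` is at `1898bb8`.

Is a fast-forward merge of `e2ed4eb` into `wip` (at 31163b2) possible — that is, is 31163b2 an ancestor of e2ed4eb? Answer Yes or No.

A fast-forward from 31163b2 to e2ed4eb is possible iff 31163b2 is an ancestor of e2ed4eb.
Ancestors of e2ed4eb: {31163b2, 471f4c7, 63d38f2, bdb3ffe, d8358a9, e2ed4eb}.
31163b2 is among them, so fast-forward is possible.

Yes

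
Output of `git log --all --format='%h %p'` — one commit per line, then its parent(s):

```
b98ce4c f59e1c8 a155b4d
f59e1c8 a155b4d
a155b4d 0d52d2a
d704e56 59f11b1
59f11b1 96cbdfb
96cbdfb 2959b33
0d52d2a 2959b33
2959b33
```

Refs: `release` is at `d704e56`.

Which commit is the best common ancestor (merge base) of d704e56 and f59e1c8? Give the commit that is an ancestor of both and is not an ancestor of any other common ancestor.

2959b33

Ancestors of d704e56: {2959b33, 59f11b1, 96cbdfb, d704e56}.
Ancestors of f59e1c8: {0d52d2a, 2959b33, a155b4d, f59e1c8}.
Common ancestors: {2959b33}.
The only common ancestor is 2959b33, so it is the merge base.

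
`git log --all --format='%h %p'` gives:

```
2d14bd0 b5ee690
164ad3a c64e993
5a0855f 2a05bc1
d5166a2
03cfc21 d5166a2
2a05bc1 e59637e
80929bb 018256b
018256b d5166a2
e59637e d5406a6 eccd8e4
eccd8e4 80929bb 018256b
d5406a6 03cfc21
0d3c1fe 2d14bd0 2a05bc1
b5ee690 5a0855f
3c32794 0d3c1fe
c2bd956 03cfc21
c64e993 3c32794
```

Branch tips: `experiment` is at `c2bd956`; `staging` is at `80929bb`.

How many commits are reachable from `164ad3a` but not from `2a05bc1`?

7

Reachable from 164ad3a: {018256b, 03cfc21, 0d3c1fe, 164ad3a, 2a05bc1, 2d14bd0, 3c32794, 5a0855f, 80929bb, b5ee690, c64e993, d5166a2, d5406a6, e59637e, eccd8e4}.
Reachable from 2a05bc1: {018256b, 03cfc21, 2a05bc1, 80929bb, d5166a2, d5406a6, e59637e, eccd8e4}.
In 164ad3a's history but not 2a05bc1's: {0d3c1fe, 164ad3a, 2d14bd0, 3c32794, 5a0855f, b5ee690, c64e993} — 7 commits.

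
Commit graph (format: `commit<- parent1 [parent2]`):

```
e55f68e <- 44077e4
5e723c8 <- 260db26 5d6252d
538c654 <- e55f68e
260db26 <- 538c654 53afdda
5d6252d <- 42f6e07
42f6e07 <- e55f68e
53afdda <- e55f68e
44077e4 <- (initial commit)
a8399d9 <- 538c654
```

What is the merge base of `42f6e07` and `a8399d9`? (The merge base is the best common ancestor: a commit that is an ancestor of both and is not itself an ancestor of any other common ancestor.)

Ancestors of 42f6e07: {42f6e07, 44077e4, e55f68e}.
Ancestors of a8399d9: {44077e4, 538c654, a8399d9, e55f68e}.
Common ancestors: {44077e4, e55f68e}.
Among these, e55f68e is not an ancestor of any other common ancestor — it is the merge base.

e55f68e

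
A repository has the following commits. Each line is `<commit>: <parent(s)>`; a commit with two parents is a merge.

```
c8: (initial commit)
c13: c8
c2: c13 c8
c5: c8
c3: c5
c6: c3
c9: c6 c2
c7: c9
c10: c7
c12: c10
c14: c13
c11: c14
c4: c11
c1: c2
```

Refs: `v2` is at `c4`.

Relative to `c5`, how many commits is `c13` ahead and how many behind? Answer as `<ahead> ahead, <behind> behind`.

Reachable from c13: {c13, c8}.
Reachable from c5: {c5, c8}.
Only in c13's history (ahead): {c13} — 1.
Only in c5's history (behind): {c5} — 1.

1 ahead, 1 behind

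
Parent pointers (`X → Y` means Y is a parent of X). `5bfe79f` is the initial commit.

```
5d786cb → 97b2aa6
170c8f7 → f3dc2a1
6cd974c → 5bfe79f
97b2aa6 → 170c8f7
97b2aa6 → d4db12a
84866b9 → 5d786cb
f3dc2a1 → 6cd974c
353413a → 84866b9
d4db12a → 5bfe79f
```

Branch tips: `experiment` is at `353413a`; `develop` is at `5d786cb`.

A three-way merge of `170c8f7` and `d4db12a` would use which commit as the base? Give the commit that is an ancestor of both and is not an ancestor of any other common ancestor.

5bfe79f

Ancestors of 170c8f7: {170c8f7, 5bfe79f, 6cd974c, f3dc2a1}.
Ancestors of d4db12a: {5bfe79f, d4db12a}.
Common ancestors: {5bfe79f}.
The only common ancestor is 5bfe79f, so it is the merge base.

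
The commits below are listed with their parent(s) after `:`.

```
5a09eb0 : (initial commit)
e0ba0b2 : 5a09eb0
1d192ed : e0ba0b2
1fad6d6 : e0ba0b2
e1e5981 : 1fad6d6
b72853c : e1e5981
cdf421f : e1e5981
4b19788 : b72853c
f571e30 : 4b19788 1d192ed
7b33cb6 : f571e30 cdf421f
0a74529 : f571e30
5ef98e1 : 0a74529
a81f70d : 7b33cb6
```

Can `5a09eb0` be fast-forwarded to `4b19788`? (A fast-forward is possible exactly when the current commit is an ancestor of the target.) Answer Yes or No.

A fast-forward from 5a09eb0 to 4b19788 is possible iff 5a09eb0 is an ancestor of 4b19788.
Ancestors of 4b19788: {1fad6d6, 4b19788, 5a09eb0, b72853c, e0ba0b2, e1e5981}.
5a09eb0 is among them, so fast-forward is possible.

Yes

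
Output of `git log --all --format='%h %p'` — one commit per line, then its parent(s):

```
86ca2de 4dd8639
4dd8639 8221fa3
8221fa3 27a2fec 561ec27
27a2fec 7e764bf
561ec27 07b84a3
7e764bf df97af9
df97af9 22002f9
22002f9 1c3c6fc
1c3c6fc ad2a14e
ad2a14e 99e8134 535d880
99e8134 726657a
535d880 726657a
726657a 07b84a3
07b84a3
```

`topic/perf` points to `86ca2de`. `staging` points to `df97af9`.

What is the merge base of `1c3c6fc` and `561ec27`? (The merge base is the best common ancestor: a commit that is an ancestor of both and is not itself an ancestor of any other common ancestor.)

07b84a3

Ancestors of 1c3c6fc: {07b84a3, 1c3c6fc, 535d880, 726657a, 99e8134, ad2a14e}.
Ancestors of 561ec27: {07b84a3, 561ec27}.
Common ancestors: {07b84a3}.
The only common ancestor is 07b84a3, so it is the merge base.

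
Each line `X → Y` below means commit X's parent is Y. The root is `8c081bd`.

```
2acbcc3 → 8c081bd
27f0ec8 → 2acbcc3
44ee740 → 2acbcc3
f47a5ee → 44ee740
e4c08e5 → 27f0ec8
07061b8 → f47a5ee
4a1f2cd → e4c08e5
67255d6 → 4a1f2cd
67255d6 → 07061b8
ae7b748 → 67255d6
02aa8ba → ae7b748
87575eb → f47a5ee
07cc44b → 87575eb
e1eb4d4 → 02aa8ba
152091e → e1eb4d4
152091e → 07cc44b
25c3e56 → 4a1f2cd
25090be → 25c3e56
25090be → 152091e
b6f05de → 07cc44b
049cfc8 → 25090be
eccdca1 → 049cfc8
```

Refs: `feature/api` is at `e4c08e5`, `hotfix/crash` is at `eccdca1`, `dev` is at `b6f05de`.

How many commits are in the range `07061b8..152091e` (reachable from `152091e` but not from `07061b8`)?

Reachable from 152091e: {02aa8ba, 07061b8, 07cc44b, 152091e, 27f0ec8, 2acbcc3, 44ee740, 4a1f2cd, 67255d6, 87575eb, 8c081bd, ae7b748, e1eb4d4, e4c08e5, f47a5ee}.
Reachable from 07061b8: {07061b8, 2acbcc3, 44ee740, 8c081bd, f47a5ee}.
In 152091e's history but not 07061b8's: {02aa8ba, 07cc44b, 152091e, 27f0ec8, 4a1f2cd, 67255d6, 87575eb, ae7b748, e1eb4d4, e4c08e5} — 10 commits.

10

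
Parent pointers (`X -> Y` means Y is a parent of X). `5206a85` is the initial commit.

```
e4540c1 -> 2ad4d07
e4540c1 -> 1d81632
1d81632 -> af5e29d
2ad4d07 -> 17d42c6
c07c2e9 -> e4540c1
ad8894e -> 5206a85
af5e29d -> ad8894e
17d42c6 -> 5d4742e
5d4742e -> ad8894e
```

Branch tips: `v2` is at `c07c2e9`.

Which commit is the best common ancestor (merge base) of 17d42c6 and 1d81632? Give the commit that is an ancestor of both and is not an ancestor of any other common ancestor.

ad8894e

Ancestors of 17d42c6: {17d42c6, 5206a85, 5d4742e, ad8894e}.
Ancestors of 1d81632: {1d81632, 5206a85, ad8894e, af5e29d}.
Common ancestors: {5206a85, ad8894e}.
Among these, ad8894e is not an ancestor of any other common ancestor — it is the merge base.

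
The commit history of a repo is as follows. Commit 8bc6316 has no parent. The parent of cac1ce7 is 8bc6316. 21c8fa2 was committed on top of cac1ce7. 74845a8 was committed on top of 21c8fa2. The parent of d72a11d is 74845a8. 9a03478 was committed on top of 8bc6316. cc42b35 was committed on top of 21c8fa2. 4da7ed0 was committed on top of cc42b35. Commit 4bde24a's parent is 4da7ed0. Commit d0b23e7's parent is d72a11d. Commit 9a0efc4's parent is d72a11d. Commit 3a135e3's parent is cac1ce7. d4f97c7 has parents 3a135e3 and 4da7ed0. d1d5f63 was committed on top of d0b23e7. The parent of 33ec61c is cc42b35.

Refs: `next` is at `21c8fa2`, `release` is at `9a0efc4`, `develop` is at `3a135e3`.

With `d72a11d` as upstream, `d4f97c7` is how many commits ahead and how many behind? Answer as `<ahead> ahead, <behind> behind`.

4 ahead, 2 behind

Reachable from d4f97c7: {21c8fa2, 3a135e3, 4da7ed0, 8bc6316, cac1ce7, cc42b35, d4f97c7}.
Reachable from d72a11d: {21c8fa2, 74845a8, 8bc6316, cac1ce7, d72a11d}.
Only in d4f97c7's history (ahead): {3a135e3, 4da7ed0, cc42b35, d4f97c7} — 4.
Only in d72a11d's history (behind): {74845a8, d72a11d} — 2.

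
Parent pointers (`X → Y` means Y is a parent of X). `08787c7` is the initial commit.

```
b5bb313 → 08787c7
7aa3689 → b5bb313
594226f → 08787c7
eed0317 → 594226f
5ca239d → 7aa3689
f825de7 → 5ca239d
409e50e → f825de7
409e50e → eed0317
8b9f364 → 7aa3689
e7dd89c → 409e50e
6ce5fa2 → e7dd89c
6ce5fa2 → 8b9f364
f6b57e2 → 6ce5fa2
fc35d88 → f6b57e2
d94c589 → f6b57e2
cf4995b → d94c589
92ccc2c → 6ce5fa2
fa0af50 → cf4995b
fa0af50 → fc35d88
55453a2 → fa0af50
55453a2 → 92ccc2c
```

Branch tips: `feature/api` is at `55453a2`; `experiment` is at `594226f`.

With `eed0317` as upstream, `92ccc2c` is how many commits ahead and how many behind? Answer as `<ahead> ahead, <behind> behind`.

9 ahead, 0 behind

Reachable from 92ccc2c: {08787c7, 409e50e, 594226f, 5ca239d, 6ce5fa2, 7aa3689, 8b9f364, 92ccc2c, b5bb313, e7dd89c, eed0317, f825de7}.
Reachable from eed0317: {08787c7, 594226f, eed0317}.
Only in 92ccc2c's history (ahead): {409e50e, 5ca239d, 6ce5fa2, 7aa3689, 8b9f364, 92ccc2c, b5bb313, e7dd89c, f825de7} — 9.
Only in eed0317's history (behind): {} — 0.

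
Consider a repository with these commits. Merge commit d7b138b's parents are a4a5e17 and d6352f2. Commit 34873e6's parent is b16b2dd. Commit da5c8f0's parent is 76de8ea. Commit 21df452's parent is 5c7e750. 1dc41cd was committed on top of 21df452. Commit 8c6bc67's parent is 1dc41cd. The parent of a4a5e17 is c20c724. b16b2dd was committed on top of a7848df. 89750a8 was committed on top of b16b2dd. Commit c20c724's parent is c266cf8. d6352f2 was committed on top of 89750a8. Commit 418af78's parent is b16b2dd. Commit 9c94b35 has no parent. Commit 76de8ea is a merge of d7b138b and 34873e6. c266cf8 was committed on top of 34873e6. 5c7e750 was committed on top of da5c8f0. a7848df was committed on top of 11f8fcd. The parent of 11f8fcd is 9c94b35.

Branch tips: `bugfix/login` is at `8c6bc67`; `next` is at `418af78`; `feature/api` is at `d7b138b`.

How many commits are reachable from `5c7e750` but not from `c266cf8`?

Reachable from 5c7e750: {11f8fcd, 34873e6, 5c7e750, 76de8ea, 89750a8, 9c94b35, a4a5e17, a7848df, b16b2dd, c20c724, c266cf8, d6352f2, d7b138b, da5c8f0}.
Reachable from c266cf8: {11f8fcd, 34873e6, 9c94b35, a7848df, b16b2dd, c266cf8}.
In 5c7e750's history but not c266cf8's: {5c7e750, 76de8ea, 89750a8, a4a5e17, c20c724, d6352f2, d7b138b, da5c8f0} — 8 commits.

8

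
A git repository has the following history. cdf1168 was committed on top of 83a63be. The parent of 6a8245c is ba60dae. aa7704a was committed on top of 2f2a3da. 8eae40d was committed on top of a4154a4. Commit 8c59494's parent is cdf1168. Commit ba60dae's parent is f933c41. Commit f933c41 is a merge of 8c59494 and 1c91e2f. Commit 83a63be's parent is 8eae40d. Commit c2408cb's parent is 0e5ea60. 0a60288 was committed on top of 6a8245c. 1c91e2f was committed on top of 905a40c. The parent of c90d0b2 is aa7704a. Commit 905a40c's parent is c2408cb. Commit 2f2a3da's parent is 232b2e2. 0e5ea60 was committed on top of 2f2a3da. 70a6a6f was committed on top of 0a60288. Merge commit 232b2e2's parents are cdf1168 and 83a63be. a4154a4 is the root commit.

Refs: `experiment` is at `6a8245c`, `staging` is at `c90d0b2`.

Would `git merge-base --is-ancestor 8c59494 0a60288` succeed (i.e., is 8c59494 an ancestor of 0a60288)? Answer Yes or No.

Yes

Ancestors of 0a60288 (commits reachable by following parents): {0a60288, 0e5ea60, 1c91e2f, 232b2e2, 2f2a3da, 6a8245c, 83a63be, 8c59494, 8eae40d, 905a40c, a4154a4, ba60dae, c2408cb, cdf1168, f933c41}.
8c59494 is in that set, so it is an ancestor of 0a60288.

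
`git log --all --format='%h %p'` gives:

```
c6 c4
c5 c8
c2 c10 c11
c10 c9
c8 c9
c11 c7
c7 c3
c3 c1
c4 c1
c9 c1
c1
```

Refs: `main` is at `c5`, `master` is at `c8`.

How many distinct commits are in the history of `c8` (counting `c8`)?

Walking parent pointers from c8: reachable set = {c1, c8, c9}.
That is 3 commits.

3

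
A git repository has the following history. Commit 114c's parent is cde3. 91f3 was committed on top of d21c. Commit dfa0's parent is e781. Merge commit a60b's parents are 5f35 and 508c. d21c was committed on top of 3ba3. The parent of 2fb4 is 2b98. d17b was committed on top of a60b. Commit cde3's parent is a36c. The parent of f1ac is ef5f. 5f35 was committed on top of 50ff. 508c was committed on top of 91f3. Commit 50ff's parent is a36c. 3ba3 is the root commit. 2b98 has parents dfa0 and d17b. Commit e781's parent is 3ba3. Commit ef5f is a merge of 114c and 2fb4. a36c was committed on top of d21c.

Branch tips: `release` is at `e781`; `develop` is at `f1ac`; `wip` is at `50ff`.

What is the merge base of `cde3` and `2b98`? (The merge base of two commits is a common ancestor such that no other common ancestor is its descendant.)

a36c

Ancestors of cde3: {3ba3, a36c, cde3, d21c}.
Ancestors of 2b98: {2b98, 3ba3, 508c, 50ff, 5f35, 91f3, a36c, a60b, d17b, d21c, dfa0, e781}.
Common ancestors: {3ba3, a36c, d21c}.
Among these, a36c is not an ancestor of any other common ancestor — it is the merge base.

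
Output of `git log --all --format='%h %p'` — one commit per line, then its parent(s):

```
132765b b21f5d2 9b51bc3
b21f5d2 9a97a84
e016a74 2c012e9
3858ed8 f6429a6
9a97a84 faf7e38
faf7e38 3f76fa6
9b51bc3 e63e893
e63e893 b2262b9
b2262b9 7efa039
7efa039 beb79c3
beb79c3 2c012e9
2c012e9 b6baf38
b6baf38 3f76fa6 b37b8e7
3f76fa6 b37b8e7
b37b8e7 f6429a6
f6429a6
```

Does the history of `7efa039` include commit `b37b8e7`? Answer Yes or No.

Yes

Ancestors of 7efa039 (commits reachable by following parents): {2c012e9, 3f76fa6, 7efa039, b37b8e7, b6baf38, beb79c3, f6429a6}.
b37b8e7 is in that set, so it is an ancestor of 7efa039.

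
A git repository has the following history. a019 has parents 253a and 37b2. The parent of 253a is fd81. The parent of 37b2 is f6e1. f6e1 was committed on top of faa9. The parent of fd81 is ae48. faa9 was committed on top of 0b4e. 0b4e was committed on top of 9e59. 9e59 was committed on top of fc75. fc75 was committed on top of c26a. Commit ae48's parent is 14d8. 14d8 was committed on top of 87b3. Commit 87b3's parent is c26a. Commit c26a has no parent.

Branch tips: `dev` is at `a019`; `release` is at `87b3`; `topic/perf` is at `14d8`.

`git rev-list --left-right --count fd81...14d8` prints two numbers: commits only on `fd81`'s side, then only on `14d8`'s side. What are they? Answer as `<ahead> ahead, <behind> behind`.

Reachable from fd81: {14d8, 87b3, ae48, c26a, fd81}.
Reachable from 14d8: {14d8, 87b3, c26a}.
Only in fd81's history (ahead): {ae48, fd81} — 2.
Only in 14d8's history (behind): {} — 0.

2 ahead, 0 behind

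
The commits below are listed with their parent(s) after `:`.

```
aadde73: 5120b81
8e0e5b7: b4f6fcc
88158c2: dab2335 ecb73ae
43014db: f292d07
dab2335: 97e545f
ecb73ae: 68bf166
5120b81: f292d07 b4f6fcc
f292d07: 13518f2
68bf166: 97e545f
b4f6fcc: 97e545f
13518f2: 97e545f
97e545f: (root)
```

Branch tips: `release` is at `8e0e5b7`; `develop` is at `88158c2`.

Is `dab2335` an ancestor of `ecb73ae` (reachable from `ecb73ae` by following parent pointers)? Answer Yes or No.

No

Ancestors of ecb73ae: {68bf166, 97e545f, ecb73ae}.
dab2335 is not in that set, so it is not an ancestor of ecb73ae.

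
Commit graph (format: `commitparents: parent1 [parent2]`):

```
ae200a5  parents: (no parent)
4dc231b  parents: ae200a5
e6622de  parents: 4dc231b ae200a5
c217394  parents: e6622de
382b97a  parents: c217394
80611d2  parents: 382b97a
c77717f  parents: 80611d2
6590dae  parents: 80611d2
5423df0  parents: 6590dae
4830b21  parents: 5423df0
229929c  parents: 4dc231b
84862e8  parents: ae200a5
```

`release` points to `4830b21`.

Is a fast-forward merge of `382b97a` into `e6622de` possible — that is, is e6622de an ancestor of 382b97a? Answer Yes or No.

A fast-forward from e6622de to 382b97a is possible iff e6622de is an ancestor of 382b97a.
Ancestors of 382b97a: {382b97a, 4dc231b, ae200a5, c217394, e6622de}.
e6622de is among them, so fast-forward is possible.

Yes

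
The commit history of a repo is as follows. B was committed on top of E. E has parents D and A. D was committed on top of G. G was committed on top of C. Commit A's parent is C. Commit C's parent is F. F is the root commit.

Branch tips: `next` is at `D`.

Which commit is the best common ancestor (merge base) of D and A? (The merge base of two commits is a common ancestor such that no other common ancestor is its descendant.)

Ancestors of D: {C, D, F, G}.
Ancestors of A: {A, C, F}.
Common ancestors: {C, F}.
Among these, C is not an ancestor of any other common ancestor — it is the merge base.

C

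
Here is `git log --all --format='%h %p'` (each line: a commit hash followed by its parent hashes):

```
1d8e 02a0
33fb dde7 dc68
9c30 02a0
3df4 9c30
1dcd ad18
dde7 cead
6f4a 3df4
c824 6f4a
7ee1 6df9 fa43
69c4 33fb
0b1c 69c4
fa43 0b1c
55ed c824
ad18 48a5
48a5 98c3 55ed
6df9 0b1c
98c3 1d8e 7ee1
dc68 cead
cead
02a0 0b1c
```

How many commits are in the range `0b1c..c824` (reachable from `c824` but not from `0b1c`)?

Reachable from c824: {02a0, 0b1c, 33fb, 3df4, 69c4, 6f4a, 9c30, c824, cead, dc68, dde7}.
Reachable from 0b1c: {0b1c, 33fb, 69c4, cead, dc68, dde7}.
In c824's history but not 0b1c's: {02a0, 3df4, 6f4a, 9c30, c824} — 5 commits.

5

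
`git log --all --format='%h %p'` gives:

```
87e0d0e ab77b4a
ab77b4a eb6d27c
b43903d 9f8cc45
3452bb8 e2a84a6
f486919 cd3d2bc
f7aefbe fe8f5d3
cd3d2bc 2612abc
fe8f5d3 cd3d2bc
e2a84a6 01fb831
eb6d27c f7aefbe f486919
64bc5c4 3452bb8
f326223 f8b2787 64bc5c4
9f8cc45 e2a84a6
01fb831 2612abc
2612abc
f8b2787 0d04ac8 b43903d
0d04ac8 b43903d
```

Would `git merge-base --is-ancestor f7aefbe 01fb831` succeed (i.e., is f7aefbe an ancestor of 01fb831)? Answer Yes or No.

Ancestors of 01fb831: {01fb831, 2612abc}.
f7aefbe is not in that set, so it is not an ancestor of 01fb831.

No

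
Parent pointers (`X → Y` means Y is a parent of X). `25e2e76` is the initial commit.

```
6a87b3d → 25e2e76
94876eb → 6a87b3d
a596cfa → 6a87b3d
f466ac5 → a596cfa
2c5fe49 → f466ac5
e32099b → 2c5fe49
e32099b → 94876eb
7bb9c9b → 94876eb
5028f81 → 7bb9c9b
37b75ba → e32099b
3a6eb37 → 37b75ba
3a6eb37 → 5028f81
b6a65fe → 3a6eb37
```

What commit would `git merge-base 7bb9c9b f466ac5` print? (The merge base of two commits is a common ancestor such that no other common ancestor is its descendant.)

Ancestors of 7bb9c9b: {25e2e76, 6a87b3d, 7bb9c9b, 94876eb}.
Ancestors of f466ac5: {25e2e76, 6a87b3d, a596cfa, f466ac5}.
Common ancestors: {25e2e76, 6a87b3d}.
Among these, 6a87b3d is not an ancestor of any other common ancestor — it is the merge base.

6a87b3d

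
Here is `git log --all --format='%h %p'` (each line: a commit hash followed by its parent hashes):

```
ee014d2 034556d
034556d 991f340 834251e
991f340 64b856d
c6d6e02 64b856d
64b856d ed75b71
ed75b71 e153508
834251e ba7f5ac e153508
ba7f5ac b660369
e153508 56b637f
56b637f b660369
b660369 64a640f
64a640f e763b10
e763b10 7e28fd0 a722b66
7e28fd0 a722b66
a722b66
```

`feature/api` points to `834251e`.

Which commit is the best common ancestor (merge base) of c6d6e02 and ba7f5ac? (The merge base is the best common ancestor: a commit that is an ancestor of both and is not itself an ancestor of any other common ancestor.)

b660369

Ancestors of c6d6e02: {56b637f, 64a640f, 64b856d, 7e28fd0, a722b66, b660369, c6d6e02, e153508, e763b10, ed75b71}.
Ancestors of ba7f5ac: {64a640f, 7e28fd0, a722b66, b660369, ba7f5ac, e763b10}.
Common ancestors: {64a640f, 7e28fd0, a722b66, b660369, e763b10}.
Among these, b660369 is not an ancestor of any other common ancestor — it is the merge base.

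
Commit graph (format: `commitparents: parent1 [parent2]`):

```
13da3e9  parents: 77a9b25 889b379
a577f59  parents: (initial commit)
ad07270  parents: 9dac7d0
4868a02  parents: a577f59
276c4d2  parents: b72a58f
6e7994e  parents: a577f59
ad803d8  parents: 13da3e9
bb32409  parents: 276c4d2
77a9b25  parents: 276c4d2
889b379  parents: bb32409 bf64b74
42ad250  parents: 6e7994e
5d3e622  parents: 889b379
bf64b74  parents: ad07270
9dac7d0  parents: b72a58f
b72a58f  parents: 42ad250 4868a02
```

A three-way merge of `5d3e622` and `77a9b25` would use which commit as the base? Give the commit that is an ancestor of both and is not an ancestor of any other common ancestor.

276c4d2

Ancestors of 5d3e622: {276c4d2, 42ad250, 4868a02, 5d3e622, 6e7994e, 889b379, 9dac7d0, a577f59, ad07270, b72a58f, bb32409, bf64b74}.
Ancestors of 77a9b25: {276c4d2, 42ad250, 4868a02, 6e7994e, 77a9b25, a577f59, b72a58f}.
Common ancestors: {276c4d2, 42ad250, 4868a02, 6e7994e, a577f59, b72a58f}.
Among these, 276c4d2 is not an ancestor of any other common ancestor — it is the merge base.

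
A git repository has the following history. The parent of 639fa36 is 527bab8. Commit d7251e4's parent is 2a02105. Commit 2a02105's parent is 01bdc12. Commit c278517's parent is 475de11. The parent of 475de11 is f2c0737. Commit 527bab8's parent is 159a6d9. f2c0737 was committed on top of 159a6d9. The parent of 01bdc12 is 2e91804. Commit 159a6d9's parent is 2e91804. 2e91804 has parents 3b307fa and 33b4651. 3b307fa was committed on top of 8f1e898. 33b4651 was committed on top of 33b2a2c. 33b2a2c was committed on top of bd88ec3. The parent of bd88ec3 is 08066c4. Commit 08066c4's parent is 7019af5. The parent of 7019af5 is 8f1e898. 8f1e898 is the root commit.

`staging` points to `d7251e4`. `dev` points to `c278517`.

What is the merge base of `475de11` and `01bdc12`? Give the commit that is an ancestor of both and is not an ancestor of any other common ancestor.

2e91804

Ancestors of 475de11: {08066c4, 159a6d9, 2e91804, 33b2a2c, 33b4651, 3b307fa, 475de11, 7019af5, 8f1e898, bd88ec3, f2c0737}.
Ancestors of 01bdc12: {01bdc12, 08066c4, 2e91804, 33b2a2c, 33b4651, 3b307fa, 7019af5, 8f1e898, bd88ec3}.
Common ancestors: {08066c4, 2e91804, 33b2a2c, 33b4651, 3b307fa, 7019af5, 8f1e898, bd88ec3}.
Among these, 2e91804 is not an ancestor of any other common ancestor — it is the merge base.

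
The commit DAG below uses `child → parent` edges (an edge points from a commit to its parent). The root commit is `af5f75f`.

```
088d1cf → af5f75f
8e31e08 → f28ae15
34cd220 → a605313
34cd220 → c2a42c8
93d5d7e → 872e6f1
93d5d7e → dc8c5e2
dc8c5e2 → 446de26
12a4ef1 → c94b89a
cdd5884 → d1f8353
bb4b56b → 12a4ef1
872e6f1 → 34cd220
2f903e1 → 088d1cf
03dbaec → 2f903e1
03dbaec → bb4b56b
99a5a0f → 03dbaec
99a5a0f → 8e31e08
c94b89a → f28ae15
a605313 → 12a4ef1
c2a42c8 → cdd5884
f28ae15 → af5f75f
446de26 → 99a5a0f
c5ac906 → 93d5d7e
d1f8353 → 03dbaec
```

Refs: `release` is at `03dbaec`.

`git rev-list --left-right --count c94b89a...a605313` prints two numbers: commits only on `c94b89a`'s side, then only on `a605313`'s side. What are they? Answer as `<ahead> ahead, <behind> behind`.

0 ahead, 2 behind

Reachable from c94b89a: {af5f75f, c94b89a, f28ae15}.
Reachable from a605313: {12a4ef1, a605313, af5f75f, c94b89a, f28ae15}.
Only in c94b89a's history (ahead): {} — 0.
Only in a605313's history (behind): {12a4ef1, a605313} — 2.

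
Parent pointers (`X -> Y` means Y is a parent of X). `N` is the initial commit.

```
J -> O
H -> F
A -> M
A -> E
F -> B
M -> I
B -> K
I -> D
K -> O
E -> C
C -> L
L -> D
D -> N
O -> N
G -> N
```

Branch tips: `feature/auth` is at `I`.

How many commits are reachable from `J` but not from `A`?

2

Reachable from J: {J, N, O}.
Reachable from A: {A, C, D, E, I, L, M, N}.
In J's history but not A's: {J, O} — 2 commits.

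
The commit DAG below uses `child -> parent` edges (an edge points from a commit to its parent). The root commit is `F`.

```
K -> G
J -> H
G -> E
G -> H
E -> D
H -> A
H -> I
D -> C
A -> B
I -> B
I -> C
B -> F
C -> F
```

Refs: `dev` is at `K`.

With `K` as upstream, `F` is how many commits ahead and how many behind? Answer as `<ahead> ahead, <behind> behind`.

Reachable from F: {F}.
Reachable from K: {A, B, C, D, E, F, G, H, I, K}.
Only in F's history (ahead): {} — 0.
Only in K's history (behind): {A, B, C, D, E, G, H, I, K} — 9.

0 ahead, 9 behind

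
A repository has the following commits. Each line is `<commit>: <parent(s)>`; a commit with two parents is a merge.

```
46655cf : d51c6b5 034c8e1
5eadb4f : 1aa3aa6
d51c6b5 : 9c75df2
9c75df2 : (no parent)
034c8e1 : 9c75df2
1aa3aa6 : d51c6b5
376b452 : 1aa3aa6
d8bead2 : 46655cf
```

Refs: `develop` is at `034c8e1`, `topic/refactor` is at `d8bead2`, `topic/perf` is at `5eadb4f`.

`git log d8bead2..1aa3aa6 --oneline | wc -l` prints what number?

Reachable from 1aa3aa6: {1aa3aa6, 9c75df2, d51c6b5}.
Reachable from d8bead2: {034c8e1, 46655cf, 9c75df2, d51c6b5, d8bead2}.
In 1aa3aa6's history but not d8bead2's: {1aa3aa6} — 1 commit.

1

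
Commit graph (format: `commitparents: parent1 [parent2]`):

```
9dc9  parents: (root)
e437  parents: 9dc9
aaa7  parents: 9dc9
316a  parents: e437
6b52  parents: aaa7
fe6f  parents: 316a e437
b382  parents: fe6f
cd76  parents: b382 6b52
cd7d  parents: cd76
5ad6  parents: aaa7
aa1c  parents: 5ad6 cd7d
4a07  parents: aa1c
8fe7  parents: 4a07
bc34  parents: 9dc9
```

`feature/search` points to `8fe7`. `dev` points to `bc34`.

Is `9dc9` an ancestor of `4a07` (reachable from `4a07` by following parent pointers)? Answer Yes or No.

Yes

Ancestors of 4a07 (commits reachable by following parents): {316a, 4a07, 5ad6, 6b52, 9dc9, aa1c, aaa7, b382, cd76, cd7d, e437, fe6f}.
9dc9 is in that set, so it is an ancestor of 4a07.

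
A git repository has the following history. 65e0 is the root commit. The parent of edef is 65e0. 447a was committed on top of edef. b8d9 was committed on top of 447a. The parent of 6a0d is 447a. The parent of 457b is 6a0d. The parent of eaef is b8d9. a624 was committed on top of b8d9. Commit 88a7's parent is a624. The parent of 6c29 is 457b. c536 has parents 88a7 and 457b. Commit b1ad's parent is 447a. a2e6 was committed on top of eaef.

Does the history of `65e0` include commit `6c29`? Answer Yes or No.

Ancestors of 65e0: {65e0}.
6c29 is not in that set, so it is not an ancestor of 65e0.

No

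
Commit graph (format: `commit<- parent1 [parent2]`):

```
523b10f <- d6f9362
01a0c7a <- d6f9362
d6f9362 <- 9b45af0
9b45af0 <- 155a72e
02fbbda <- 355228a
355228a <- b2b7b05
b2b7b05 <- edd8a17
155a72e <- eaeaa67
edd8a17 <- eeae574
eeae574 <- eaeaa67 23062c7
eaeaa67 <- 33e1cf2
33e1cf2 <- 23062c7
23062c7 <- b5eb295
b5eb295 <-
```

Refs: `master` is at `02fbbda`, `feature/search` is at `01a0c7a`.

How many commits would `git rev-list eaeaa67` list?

4

Walking parent pointers from eaeaa67: reachable set = {23062c7, 33e1cf2, b5eb295, eaeaa67}.
That is 4 commits.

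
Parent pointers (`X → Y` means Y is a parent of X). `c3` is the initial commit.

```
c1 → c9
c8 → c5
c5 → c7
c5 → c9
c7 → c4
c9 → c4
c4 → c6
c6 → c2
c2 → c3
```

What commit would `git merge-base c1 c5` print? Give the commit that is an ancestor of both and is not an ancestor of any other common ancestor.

c9

Ancestors of c1: {c1, c2, c3, c4, c6, c9}.
Ancestors of c5: {c2, c3, c4, c5, c6, c7, c9}.
Common ancestors: {c2, c3, c4, c6, c9}.
Among these, c9 is not an ancestor of any other common ancestor — it is the merge base.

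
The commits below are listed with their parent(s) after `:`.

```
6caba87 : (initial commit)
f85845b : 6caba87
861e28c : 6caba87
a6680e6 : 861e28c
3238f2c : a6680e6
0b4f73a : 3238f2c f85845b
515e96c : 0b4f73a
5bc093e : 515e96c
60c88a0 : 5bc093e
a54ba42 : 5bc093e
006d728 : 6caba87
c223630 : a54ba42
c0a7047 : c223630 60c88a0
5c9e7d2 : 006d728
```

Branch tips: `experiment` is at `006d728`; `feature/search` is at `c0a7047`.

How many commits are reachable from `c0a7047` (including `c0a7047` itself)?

Walking parent pointers from c0a7047: reachable set = {0b4f73a, 3238f2c, 515e96c, 5bc093e, 60c88a0, 6caba87, 861e28c, a54ba42, a6680e6, c0a7047, c223630, f85845b}.
That is 12 commits.

12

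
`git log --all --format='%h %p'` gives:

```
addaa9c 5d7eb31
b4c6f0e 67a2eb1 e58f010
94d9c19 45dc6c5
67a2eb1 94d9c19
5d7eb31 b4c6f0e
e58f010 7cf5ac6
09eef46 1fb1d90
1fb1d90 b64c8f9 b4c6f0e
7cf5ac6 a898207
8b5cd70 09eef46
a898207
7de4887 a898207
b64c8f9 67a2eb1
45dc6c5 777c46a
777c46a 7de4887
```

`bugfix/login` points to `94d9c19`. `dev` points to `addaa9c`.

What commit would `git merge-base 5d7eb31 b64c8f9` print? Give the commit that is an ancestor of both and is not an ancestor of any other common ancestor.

Ancestors of 5d7eb31: {45dc6c5, 5d7eb31, 67a2eb1, 777c46a, 7cf5ac6, 7de4887, 94d9c19, a898207, b4c6f0e, e58f010}.
Ancestors of b64c8f9: {45dc6c5, 67a2eb1, 777c46a, 7de4887, 94d9c19, a898207, b64c8f9}.
Common ancestors: {45dc6c5, 67a2eb1, 777c46a, 7de4887, 94d9c19, a898207}.
Among these, 67a2eb1 is not an ancestor of any other common ancestor — it is the merge base.

67a2eb1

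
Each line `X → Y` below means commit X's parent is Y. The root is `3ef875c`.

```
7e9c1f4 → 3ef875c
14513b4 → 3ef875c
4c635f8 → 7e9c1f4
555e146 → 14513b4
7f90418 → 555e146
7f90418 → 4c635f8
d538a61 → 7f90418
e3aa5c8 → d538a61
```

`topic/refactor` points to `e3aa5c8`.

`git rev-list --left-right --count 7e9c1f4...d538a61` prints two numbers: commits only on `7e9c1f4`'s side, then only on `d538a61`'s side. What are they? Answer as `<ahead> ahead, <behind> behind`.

Reachable from 7e9c1f4: {3ef875c, 7e9c1f4}.
Reachable from d538a61: {14513b4, 3ef875c, 4c635f8, 555e146, 7e9c1f4, 7f90418, d538a61}.
Only in 7e9c1f4's history (ahead): {} — 0.
Only in d538a61's history (behind): {14513b4, 4c635f8, 555e146, 7f90418, d538a61} — 5.

0 ahead, 5 behind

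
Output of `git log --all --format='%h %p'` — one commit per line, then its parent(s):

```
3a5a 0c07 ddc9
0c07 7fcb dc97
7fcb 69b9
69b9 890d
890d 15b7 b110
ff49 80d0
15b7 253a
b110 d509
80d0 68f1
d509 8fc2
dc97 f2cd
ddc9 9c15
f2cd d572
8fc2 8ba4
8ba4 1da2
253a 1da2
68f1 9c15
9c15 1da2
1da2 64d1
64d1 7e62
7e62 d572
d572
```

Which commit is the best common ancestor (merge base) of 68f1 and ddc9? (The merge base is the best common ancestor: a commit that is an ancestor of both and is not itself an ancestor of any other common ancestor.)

Ancestors of 68f1: {1da2, 64d1, 68f1, 7e62, 9c15, d572}.
Ancestors of ddc9: {1da2, 64d1, 7e62, 9c15, d572, ddc9}.
Common ancestors: {1da2, 64d1, 7e62, 9c15, d572}.
Among these, 9c15 is not an ancestor of any other common ancestor — it is the merge base.

9c15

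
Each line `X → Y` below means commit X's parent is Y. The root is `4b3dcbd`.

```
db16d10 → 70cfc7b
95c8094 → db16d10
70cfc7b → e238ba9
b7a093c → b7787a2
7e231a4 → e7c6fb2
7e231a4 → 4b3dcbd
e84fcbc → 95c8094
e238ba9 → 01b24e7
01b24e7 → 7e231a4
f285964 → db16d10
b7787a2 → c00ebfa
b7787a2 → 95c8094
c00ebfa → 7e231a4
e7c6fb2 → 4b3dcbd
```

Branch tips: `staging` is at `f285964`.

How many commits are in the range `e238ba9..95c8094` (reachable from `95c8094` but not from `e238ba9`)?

3

Reachable from 95c8094: {01b24e7, 4b3dcbd, 70cfc7b, 7e231a4, 95c8094, db16d10, e238ba9, e7c6fb2}.
Reachable from e238ba9: {01b24e7, 4b3dcbd, 7e231a4, e238ba9, e7c6fb2}.
In 95c8094's history but not e238ba9's: {70cfc7b, 95c8094, db16d10} — 3 commits.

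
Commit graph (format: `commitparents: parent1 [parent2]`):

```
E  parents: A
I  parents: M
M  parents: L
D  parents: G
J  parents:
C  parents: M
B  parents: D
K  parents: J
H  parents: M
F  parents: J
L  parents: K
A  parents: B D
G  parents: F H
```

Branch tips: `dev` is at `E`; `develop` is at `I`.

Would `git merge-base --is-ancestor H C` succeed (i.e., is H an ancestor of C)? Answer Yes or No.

Ancestors of C: {C, J, K, L, M}.
H is not in that set, so it is not an ancestor of C.

No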